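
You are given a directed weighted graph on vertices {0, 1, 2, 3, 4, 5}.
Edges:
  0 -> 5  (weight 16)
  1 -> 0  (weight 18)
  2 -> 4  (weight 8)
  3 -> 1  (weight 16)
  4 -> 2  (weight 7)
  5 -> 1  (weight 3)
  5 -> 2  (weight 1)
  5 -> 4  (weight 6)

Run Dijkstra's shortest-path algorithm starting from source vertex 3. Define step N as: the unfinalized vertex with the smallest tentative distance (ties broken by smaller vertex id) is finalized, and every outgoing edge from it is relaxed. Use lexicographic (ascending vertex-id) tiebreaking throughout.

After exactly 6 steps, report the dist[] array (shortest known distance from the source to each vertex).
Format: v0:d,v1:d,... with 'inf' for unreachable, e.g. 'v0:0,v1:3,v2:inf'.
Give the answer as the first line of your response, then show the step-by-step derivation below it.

v0:34,v1:16,v2:51,v3:0,v4:56,v5:50

step 1: dist = v0:inf,v1:16,v2:inf,v3:0,v4:inf,v5:inf
step 2: dist = v0:34,v1:16,v2:inf,v3:0,v4:inf,v5:inf
step 3: dist = v0:34,v1:16,v2:inf,v3:0,v4:inf,v5:50
step 4: dist = v0:34,v1:16,v2:51,v3:0,v4:56,v5:50
step 5: dist = v0:34,v1:16,v2:51,v3:0,v4:56,v5:50
step 6: dist = v0:34,v1:16,v2:51,v3:0,v4:56,v5:50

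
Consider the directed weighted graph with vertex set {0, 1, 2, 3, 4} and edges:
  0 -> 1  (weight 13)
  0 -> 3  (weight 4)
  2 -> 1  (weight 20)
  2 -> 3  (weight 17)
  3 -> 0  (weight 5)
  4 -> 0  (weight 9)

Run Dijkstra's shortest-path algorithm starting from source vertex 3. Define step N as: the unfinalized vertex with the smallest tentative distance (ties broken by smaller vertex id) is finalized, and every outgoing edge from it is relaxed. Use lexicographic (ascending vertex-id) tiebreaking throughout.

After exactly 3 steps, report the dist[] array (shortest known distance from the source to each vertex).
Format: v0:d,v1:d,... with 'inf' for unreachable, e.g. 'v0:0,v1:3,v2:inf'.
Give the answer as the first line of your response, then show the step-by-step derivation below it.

v0:5,v1:18,v2:inf,v3:0,v4:inf

step 1: dist = v0:5,v1:inf,v2:inf,v3:0,v4:inf
step 2: dist = v0:5,v1:18,v2:inf,v3:0,v4:inf
step 3: dist = v0:5,v1:18,v2:inf,v3:0,v4:inf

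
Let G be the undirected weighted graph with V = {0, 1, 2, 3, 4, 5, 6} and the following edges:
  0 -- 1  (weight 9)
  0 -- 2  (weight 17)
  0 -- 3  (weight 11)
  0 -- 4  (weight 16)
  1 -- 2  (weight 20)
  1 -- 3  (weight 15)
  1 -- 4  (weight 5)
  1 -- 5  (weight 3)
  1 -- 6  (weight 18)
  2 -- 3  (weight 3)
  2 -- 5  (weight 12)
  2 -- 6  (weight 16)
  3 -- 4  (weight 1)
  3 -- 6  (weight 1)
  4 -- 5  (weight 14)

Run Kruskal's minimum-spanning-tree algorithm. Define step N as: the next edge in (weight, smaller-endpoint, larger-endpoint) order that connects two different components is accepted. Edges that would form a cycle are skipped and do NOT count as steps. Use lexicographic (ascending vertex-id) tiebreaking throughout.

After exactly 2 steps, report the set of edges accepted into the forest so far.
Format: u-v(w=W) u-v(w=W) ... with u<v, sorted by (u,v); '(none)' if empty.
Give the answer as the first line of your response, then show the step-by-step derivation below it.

3-4(w=1) 3-6(w=1)

step 1: add edge 3-4 (w=1); MST = {3-4(w=1)}
step 2: add edge 3-6 (w=1); MST = {3-4(w=1) 3-6(w=1)}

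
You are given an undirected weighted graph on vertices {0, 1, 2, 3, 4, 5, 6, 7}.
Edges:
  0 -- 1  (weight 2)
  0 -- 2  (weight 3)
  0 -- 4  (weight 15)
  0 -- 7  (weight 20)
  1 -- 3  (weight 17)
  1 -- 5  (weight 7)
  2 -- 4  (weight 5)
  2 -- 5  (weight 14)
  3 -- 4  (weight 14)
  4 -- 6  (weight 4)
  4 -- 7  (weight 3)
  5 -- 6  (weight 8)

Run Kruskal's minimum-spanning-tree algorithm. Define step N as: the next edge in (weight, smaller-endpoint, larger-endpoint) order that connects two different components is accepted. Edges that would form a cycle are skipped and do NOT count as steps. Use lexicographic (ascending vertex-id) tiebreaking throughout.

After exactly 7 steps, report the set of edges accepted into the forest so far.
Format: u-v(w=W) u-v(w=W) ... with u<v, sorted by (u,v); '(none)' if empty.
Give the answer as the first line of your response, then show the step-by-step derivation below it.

0-1(w=2) 0-2(w=3) 1-5(w=7) 2-4(w=5) 3-4(w=14) 4-6(w=4) 4-7(w=3)

step 1: add edge 0-1 (w=2); MST = {0-1(w=2)}
step 2: add edge 0-2 (w=3); MST = {0-1(w=2) 0-2(w=3)}
step 3: add edge 4-7 (w=3); MST = {0-1(w=2) 0-2(w=3) 4-7(w=3)}
step 4: add edge 4-6 (w=4); MST = {0-1(w=2) 0-2(w=3) 4-6(w=4) 4-7(w=3)}
step 5: add edge 2-4 (w=5); MST = {0-1(w=2) 0-2(w=3) 2-4(w=5) 4-6(w=4) 4-7(w=3)}
step 6: add edge 1-5 (w=7); MST = {0-1(w=2) 0-2(w=3) 1-5(w=7) 2-4(w=5) 4-6(w=4) 4-7(w=3)}
step 7: add edge 3-4 (w=14); MST = {0-1(w=2) 0-2(w=3) 1-5(w=7) 2-4(w=5) 3-4(w=14) 4-6(w=4) 4-7(w=3)}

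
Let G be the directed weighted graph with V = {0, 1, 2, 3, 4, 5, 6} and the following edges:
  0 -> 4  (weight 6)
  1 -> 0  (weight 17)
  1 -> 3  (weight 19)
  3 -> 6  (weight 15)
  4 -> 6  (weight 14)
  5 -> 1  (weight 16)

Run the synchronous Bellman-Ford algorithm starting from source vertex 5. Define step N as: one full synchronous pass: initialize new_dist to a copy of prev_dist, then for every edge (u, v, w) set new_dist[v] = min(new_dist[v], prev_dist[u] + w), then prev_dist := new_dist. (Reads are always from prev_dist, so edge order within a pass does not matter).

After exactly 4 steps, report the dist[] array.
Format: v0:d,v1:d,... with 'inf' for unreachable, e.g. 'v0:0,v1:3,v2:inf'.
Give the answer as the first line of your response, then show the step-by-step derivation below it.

v0:33,v1:16,v2:inf,v3:35,v4:39,v5:0,v6:50

step 1: dist = v0:inf,v1:16,v2:inf,v3:inf,v4:inf,v5:0,v6:inf
step 2: dist = v0:33,v1:16,v2:inf,v3:35,v4:inf,v5:0,v6:inf
step 3: dist = v0:33,v1:16,v2:inf,v3:35,v4:39,v5:0,v6:50
step 4: dist = v0:33,v1:16,v2:inf,v3:35,v4:39,v5:0,v6:50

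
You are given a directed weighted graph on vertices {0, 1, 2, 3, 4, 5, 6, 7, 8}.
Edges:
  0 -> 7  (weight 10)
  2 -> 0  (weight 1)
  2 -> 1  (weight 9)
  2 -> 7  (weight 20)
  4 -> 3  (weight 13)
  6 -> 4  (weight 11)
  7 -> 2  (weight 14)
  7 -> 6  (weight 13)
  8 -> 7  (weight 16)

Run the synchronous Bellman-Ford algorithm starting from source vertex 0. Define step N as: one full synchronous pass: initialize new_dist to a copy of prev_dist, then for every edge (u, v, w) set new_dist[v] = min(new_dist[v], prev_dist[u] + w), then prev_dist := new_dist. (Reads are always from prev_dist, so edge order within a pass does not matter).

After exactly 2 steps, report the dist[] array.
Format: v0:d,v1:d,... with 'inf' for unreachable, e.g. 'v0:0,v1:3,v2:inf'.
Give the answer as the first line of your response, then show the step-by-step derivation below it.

v0:0,v1:inf,v2:24,v3:inf,v4:inf,v5:inf,v6:23,v7:10,v8:inf

step 1: dist = v0:0,v1:inf,v2:inf,v3:inf,v4:inf,v5:inf,v6:inf,v7:10,v8:inf
step 2: dist = v0:0,v1:inf,v2:24,v3:inf,v4:inf,v5:inf,v6:23,v7:10,v8:inf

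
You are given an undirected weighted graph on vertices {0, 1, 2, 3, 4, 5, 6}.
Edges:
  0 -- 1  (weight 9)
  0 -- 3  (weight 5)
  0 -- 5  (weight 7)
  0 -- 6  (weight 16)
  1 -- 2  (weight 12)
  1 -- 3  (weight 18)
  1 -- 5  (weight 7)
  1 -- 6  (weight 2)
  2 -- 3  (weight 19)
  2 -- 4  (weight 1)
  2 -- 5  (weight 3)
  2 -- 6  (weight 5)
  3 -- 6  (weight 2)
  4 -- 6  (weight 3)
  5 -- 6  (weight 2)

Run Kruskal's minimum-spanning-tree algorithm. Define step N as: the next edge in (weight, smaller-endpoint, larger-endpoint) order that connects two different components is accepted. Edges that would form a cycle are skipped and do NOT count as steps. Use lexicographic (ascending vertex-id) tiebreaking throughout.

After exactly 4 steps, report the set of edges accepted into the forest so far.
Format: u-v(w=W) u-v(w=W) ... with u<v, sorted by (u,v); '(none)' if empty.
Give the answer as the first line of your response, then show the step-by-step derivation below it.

1-6(w=2) 2-4(w=1) 3-6(w=2) 5-6(w=2)

step 1: add edge 2-4 (w=1); MST = {2-4(w=1)}
step 2: add edge 1-6 (w=2); MST = {1-6(w=2) 2-4(w=1)}
step 3: add edge 3-6 (w=2); MST = {1-6(w=2) 2-4(w=1) 3-6(w=2)}
step 4: add edge 5-6 (w=2); MST = {1-6(w=2) 2-4(w=1) 3-6(w=2) 5-6(w=2)}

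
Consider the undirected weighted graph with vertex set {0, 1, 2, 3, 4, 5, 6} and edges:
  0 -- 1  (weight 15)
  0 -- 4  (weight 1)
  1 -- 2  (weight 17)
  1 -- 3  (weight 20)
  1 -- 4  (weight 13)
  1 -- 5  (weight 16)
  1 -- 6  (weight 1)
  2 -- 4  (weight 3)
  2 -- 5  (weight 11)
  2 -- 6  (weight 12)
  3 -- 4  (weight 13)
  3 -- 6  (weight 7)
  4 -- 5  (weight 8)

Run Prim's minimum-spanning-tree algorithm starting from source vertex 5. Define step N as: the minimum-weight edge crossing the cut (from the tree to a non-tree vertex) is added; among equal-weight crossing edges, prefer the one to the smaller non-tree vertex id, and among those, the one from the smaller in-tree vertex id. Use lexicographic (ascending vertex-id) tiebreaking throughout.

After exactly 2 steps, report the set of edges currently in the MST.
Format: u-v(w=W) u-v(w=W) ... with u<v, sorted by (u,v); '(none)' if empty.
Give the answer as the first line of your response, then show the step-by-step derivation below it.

0-4(w=1) 4-5(w=8)

step 1: add edge 4-5 (w=8); MST = {4-5(w=8)}
step 2: add edge 0-4 (w=1); MST = {0-4(w=1) 4-5(w=8)}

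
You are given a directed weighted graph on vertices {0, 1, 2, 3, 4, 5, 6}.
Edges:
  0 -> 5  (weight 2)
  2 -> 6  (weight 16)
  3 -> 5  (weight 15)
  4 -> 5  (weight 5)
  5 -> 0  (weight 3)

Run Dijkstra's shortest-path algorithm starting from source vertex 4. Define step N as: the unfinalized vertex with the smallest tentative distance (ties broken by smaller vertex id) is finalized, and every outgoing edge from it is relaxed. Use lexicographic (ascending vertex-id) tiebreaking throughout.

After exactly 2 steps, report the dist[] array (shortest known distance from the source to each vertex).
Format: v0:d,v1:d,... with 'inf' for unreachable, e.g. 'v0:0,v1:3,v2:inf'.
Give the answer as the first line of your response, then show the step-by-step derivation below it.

v0:8,v1:inf,v2:inf,v3:inf,v4:0,v5:5,v6:inf

step 1: dist = v0:inf,v1:inf,v2:inf,v3:inf,v4:0,v5:5,v6:inf
step 2: dist = v0:8,v1:inf,v2:inf,v3:inf,v4:0,v5:5,v6:inf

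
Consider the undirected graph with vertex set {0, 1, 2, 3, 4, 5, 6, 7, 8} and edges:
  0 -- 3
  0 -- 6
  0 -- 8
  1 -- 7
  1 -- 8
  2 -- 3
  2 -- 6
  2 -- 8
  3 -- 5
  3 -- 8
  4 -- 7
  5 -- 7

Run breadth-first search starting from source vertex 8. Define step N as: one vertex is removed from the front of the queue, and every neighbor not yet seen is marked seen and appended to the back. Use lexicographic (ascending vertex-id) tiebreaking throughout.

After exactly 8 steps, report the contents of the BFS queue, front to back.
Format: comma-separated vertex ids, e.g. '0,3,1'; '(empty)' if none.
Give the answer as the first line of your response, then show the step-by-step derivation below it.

4

step 1: dequeue 8; queue=[0,1,2,3]; order=8
step 2: dequeue 0; queue=[1,2,3,6]; order=8,0
step 3: dequeue 1; queue=[2,3,6,7]; order=8,0,1
step 4: dequeue 2; queue=[3,6,7]; order=8,0,1,2
step 5: dequeue 3; queue=[6,7,5]; order=8,0,1,2,3
step 6: dequeue 6; queue=[7,5]; order=8,0,1,2,3,6
step 7: dequeue 7; queue=[5,4]; order=8,0,1,2,3,6,7
step 8: dequeue 5; queue=[4]; order=8,0,1,2,3,6,7,5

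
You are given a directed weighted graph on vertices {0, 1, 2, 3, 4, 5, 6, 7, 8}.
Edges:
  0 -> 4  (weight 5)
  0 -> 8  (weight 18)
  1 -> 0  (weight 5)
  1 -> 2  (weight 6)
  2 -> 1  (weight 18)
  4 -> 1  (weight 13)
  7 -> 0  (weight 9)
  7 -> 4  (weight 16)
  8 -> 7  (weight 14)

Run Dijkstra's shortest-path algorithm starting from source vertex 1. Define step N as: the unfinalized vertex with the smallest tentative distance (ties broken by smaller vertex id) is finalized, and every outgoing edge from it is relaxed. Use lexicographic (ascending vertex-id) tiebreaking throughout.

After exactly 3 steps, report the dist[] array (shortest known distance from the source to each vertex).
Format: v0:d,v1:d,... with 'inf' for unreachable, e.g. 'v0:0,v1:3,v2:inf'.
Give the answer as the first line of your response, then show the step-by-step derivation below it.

v0:5,v1:0,v2:6,v3:inf,v4:10,v5:inf,v6:inf,v7:inf,v8:23

step 1: dist = v0:5,v1:0,v2:6,v3:inf,v4:inf,v5:inf,v6:inf,v7:inf,v8:inf
step 2: dist = v0:5,v1:0,v2:6,v3:inf,v4:10,v5:inf,v6:inf,v7:inf,v8:23
step 3: dist = v0:5,v1:0,v2:6,v3:inf,v4:10,v5:inf,v6:inf,v7:inf,v8:23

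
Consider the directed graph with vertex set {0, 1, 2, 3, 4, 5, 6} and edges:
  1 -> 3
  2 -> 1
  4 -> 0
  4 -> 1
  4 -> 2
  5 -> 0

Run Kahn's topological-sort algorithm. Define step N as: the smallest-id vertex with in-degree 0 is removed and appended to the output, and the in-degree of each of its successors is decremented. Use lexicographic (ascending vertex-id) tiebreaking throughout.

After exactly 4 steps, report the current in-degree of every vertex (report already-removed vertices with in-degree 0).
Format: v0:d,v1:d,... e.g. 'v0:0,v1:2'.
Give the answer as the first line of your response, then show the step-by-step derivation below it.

v0:1,v1:0,v2:0,v3:0,v4:0,v5:0,v6:0

step 1: output 4; order=[4]; indeg=(1,1,0,1,0,0,0)
step 2: output 2; order=[4,2]; indeg=(1,0,0,1,0,0,0)
step 3: output 1; order=[4,2,1]; indeg=(1,0,0,0,0,0,0)
step 4: output 3; order=[4,2,1,3]; indeg=(1,0,0,0,0,0,0)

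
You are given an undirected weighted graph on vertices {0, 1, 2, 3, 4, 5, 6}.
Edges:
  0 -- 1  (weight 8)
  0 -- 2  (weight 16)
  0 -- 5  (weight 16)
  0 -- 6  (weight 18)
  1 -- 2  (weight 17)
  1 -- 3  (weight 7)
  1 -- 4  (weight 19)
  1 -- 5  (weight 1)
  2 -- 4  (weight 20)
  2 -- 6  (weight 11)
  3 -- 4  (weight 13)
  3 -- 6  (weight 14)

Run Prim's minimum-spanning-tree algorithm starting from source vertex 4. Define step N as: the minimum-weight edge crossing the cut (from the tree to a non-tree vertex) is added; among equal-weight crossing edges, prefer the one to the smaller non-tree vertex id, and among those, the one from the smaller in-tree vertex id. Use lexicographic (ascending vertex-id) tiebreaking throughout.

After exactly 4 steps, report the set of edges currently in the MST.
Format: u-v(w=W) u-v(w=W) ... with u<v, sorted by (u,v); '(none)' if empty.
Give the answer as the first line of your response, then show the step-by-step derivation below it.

0-1(w=8) 1-3(w=7) 1-5(w=1) 3-4(w=13)

step 1: add edge 3-4 (w=13); MST = {3-4(w=13)}
step 2: add edge 1-3 (w=7); MST = {1-3(w=7) 3-4(w=13)}
step 3: add edge 1-5 (w=1); MST = {1-3(w=7) 1-5(w=1) 3-4(w=13)}
step 4: add edge 0-1 (w=8); MST = {0-1(w=8) 1-3(w=7) 1-5(w=1) 3-4(w=13)}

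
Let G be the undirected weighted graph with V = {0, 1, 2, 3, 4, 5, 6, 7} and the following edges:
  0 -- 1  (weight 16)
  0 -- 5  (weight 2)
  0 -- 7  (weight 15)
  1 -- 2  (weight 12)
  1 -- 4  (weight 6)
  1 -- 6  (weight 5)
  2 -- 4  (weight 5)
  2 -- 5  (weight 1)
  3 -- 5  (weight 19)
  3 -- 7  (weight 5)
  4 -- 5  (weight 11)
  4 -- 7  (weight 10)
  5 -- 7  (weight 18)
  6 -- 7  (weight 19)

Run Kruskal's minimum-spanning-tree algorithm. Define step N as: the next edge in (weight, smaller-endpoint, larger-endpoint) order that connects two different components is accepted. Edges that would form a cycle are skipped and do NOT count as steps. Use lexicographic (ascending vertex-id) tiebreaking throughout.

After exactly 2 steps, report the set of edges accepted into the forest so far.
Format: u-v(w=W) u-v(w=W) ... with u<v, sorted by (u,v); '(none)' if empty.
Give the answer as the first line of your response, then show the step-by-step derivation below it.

0-5(w=2) 2-5(w=1)

step 1: add edge 2-5 (w=1); MST = {2-5(w=1)}
step 2: add edge 0-5 (w=2); MST = {0-5(w=2) 2-5(w=1)}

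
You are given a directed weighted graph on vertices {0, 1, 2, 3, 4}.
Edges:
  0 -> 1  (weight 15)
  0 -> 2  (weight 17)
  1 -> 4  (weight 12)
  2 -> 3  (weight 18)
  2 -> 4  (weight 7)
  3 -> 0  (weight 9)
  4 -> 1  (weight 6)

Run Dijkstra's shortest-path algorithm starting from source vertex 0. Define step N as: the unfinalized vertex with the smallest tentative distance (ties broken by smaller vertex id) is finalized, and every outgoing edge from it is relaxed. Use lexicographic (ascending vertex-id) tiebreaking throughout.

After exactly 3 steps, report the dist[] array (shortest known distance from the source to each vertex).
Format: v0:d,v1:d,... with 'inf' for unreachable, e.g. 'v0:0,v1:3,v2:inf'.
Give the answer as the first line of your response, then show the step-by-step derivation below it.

v0:0,v1:15,v2:17,v3:35,v4:24

step 1: dist = v0:0,v1:15,v2:17,v3:inf,v4:inf
step 2: dist = v0:0,v1:15,v2:17,v3:inf,v4:27
step 3: dist = v0:0,v1:15,v2:17,v3:35,v4:24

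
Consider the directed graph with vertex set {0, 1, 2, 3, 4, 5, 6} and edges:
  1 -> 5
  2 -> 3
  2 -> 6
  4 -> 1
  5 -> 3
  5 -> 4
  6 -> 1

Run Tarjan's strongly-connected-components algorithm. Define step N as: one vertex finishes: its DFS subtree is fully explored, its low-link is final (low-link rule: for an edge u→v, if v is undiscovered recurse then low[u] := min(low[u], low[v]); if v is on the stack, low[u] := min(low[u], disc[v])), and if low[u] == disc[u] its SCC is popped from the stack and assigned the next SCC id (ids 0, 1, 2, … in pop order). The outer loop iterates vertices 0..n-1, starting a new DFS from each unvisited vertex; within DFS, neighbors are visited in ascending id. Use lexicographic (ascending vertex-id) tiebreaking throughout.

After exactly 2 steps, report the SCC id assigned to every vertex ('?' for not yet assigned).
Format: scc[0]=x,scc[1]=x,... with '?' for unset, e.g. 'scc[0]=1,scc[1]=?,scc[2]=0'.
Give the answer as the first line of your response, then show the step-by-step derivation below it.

scc[0]=0,scc[1]=?,scc[2]=?,scc[3]=1,scc[4]=?,scc[5]=?,scc[6]=?

step 1: low=(low[0]=0,low[1]=?,low[2]=?,low[3]=?,low[4]=?,low[5]=?,low[6]=?); scc=(scc[0]=0,scc[1]=?,scc[2]=?,scc[3]=?,scc[4]=?,scc[5]=?,scc[6]=?)
step 2: low=(low[0]=0,low[1]=1,low[2]=?,low[3]=3,low[4]=?,low[5]=2,low[6]=?); scc=(scc[0]=0,scc[1]=?,scc[2]=?,scc[3]=1,scc[4]=?,scc[5]=?,scc[6]=?)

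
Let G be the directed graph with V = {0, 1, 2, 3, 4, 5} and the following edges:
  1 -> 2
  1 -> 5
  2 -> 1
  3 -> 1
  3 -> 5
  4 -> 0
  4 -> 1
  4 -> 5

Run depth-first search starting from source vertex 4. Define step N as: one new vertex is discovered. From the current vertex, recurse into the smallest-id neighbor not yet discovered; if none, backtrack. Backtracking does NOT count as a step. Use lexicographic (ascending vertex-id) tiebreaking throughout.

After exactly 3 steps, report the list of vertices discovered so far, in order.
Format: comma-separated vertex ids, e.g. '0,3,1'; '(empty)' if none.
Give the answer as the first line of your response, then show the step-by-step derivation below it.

4,0,1

step 1: discover 4; path=4; order=4
step 2: discover 0; path=4>0; order=4,0
step 3: discover 1; path=4>1; order=4,0,1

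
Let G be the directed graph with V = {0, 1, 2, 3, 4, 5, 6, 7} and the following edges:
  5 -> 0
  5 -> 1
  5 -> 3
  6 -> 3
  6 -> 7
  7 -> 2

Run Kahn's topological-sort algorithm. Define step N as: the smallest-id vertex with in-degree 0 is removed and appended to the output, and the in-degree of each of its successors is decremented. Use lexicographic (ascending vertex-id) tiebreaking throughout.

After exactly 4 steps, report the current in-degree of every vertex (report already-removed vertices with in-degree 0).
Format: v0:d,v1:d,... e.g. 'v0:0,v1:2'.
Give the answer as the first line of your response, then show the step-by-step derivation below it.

v0:0,v1:0,v2:1,v3:1,v4:0,v5:0,v6:0,v7:1

step 1: output 4; order=[4]; indeg=(1,1,1,2,0,0,0,1)
step 2: output 5; order=[4,5]; indeg=(0,0,1,1,0,0,0,1)
step 3: output 0; order=[4,5,0]; indeg=(0,0,1,1,0,0,0,1)
step 4: output 1; order=[4,5,0,1]; indeg=(0,0,1,1,0,0,0,1)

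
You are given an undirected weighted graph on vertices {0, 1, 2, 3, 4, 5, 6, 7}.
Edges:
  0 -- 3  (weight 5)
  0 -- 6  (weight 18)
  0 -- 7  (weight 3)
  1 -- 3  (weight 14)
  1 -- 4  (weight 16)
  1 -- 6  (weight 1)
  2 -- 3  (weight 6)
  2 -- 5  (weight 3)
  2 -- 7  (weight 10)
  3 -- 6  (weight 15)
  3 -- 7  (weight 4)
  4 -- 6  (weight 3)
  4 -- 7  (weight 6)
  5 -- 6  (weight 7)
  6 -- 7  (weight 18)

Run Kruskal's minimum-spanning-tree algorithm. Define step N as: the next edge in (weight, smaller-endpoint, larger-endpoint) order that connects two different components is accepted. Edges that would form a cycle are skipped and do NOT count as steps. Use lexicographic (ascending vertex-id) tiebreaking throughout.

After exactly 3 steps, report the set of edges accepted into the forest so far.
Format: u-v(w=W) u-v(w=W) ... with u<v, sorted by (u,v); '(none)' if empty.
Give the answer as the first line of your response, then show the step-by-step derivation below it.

0-7(w=3) 1-6(w=1) 2-5(w=3)

step 1: add edge 1-6 (w=1); MST = {1-6(w=1)}
step 2: add edge 0-7 (w=3); MST = {0-7(w=3) 1-6(w=1)}
step 3: add edge 2-5 (w=3); MST = {0-7(w=3) 1-6(w=1) 2-5(w=3)}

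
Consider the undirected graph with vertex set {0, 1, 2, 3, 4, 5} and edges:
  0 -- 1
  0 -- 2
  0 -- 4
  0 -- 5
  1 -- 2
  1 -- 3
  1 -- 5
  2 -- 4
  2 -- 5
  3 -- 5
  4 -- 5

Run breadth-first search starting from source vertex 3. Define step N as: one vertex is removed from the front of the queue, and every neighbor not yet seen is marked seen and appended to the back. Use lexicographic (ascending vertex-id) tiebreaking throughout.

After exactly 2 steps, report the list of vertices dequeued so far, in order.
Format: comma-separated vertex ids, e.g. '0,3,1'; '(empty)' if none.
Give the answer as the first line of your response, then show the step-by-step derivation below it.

3,1

step 1: dequeue 3; queue=[1,5]; order=3
step 2: dequeue 1; queue=[5,0,2]; order=3,1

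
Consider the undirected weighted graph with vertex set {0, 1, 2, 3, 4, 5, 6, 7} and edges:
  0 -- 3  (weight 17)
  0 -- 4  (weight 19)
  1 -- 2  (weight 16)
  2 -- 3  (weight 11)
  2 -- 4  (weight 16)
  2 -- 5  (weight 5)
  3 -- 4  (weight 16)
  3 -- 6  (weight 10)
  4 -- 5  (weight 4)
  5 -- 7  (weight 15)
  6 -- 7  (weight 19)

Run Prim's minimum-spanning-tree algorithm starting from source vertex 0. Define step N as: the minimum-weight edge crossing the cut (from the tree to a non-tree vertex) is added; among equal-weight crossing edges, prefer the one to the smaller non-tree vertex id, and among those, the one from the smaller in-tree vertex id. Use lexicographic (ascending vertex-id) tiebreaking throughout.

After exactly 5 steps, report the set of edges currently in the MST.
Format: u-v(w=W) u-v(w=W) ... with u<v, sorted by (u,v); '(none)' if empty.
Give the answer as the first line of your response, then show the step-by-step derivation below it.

0-3(w=17) 2-3(w=11) 2-5(w=5) 3-6(w=10) 4-5(w=4)

step 1: add edge 0-3 (w=17); MST = {0-3(w=17)}
step 2: add edge 3-6 (w=10); MST = {0-3(w=17) 3-6(w=10)}
step 3: add edge 2-3 (w=11); MST = {0-3(w=17) 2-3(w=11) 3-6(w=10)}
step 4: add edge 2-5 (w=5); MST = {0-3(w=17) 2-3(w=11) 2-5(w=5) 3-6(w=10)}
step 5: add edge 4-5 (w=4); MST = {0-3(w=17) 2-3(w=11) 2-5(w=5) 3-6(w=10) 4-5(w=4)}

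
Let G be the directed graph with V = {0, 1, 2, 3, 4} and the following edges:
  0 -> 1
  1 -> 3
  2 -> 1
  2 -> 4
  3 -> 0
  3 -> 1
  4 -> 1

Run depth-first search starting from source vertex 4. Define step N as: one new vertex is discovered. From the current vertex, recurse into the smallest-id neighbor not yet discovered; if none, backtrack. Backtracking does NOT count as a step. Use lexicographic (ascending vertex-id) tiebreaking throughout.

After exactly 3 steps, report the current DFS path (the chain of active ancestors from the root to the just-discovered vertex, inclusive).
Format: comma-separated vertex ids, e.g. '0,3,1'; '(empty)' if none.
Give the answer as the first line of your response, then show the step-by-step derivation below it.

4,1,3

step 1: discover 4; path=4; order=4
step 2: discover 1; path=4>1; order=4,1
step 3: discover 3; path=4>1>3; order=4,1,3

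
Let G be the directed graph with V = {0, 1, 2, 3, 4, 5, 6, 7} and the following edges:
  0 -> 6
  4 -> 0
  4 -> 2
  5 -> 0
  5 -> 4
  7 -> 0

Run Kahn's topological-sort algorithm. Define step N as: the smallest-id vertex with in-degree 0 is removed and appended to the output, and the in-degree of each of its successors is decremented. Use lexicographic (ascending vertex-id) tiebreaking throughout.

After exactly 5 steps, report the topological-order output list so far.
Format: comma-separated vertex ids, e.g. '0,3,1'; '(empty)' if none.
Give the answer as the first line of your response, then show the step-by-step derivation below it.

1,3,5,4,2

step 1: output 1; order=[1]; indeg=(3,0,1,0,1,0,1,0)
step 2: output 3; order=[1,3]; indeg=(3,0,1,0,1,0,1,0)
step 3: output 5; order=[1,3,5]; indeg=(2,0,1,0,0,0,1,0)
step 4: output 4; order=[1,3,5,4]; indeg=(1,0,0,0,0,0,1,0)
step 5: output 2; order=[1,3,5,4,2]; indeg=(1,0,0,0,0,0,1,0)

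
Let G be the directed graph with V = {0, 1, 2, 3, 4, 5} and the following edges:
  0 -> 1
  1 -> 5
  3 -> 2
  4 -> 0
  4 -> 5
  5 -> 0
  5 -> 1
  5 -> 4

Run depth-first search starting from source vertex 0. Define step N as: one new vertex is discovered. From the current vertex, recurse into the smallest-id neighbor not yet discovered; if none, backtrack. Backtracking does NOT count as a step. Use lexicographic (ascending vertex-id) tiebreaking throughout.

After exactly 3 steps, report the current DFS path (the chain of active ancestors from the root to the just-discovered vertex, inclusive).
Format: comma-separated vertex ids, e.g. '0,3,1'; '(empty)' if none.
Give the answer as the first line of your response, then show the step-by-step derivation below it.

0,1,5

step 1: discover 0; path=0; order=0
step 2: discover 1; path=0>1; order=0,1
step 3: discover 5; path=0>1>5; order=0,1,5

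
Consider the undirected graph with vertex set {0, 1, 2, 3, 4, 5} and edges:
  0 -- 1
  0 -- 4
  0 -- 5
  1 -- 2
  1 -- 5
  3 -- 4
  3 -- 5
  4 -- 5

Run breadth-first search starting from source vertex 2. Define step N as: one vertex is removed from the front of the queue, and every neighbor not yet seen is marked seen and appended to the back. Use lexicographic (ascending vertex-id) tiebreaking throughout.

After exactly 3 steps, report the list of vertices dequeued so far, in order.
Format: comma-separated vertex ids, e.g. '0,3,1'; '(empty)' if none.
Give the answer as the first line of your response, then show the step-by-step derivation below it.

2,1,0

step 1: dequeue 2; queue=[1]; order=2
step 2: dequeue 1; queue=[0,5]; order=2,1
step 3: dequeue 0; queue=[5,4]; order=2,1,0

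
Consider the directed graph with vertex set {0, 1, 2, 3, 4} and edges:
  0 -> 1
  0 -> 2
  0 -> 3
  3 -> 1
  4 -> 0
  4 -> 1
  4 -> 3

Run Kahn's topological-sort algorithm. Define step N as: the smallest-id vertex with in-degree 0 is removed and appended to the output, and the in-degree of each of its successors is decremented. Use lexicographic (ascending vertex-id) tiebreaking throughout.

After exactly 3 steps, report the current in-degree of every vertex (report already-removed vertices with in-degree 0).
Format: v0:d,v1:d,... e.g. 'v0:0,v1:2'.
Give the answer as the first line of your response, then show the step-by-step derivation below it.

v0:0,v1:1,v2:0,v3:0,v4:0

step 1: output 4; order=[4]; indeg=(0,2,1,1,0)
step 2: output 0; order=[4,0]; indeg=(0,1,0,0,0)
step 3: output 2; order=[4,0,2]; indeg=(0,1,0,0,0)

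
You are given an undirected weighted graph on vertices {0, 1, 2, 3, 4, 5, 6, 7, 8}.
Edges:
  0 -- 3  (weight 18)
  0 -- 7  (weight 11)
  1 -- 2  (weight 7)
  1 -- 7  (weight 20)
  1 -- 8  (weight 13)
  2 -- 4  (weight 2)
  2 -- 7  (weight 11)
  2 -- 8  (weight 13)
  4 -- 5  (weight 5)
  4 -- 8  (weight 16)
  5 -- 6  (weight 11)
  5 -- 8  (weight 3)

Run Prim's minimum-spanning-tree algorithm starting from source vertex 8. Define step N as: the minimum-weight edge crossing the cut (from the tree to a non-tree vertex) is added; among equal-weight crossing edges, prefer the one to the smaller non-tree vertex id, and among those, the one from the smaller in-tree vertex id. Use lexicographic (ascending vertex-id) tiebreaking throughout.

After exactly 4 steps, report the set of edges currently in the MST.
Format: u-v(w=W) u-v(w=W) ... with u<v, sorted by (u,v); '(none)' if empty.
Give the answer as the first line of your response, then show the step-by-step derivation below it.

1-2(w=7) 2-4(w=2) 4-5(w=5) 5-8(w=3)

step 1: add edge 5-8 (w=3); MST = {5-8(w=3)}
step 2: add edge 4-5 (w=5); MST = {4-5(w=5) 5-8(w=3)}
step 3: add edge 2-4 (w=2); MST = {2-4(w=2) 4-5(w=5) 5-8(w=3)}
step 4: add edge 1-2 (w=7); MST = {1-2(w=7) 2-4(w=2) 4-5(w=5) 5-8(w=3)}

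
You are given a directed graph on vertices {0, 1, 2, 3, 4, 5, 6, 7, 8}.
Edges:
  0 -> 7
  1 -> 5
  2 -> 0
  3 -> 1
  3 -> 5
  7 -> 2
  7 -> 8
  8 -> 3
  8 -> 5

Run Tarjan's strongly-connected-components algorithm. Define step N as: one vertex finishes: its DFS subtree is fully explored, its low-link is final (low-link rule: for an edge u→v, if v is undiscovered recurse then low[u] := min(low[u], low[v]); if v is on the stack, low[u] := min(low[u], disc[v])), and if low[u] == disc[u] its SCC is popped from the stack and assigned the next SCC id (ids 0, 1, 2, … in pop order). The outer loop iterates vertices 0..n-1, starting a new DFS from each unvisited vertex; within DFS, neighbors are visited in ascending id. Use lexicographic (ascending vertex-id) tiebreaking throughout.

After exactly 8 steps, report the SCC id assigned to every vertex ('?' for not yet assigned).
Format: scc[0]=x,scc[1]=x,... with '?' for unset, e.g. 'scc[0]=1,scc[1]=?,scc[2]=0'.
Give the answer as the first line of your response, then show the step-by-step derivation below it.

scc[0]=4,scc[1]=1,scc[2]=4,scc[3]=2,scc[4]=5,scc[5]=0,scc[6]=?,scc[7]=4,scc[8]=3

step 1: low=(low[0]=0,low[1]=?,low[2]=0,low[3]=?,low[4]=?,low[5]=?,low[6]=?,low[7]=1,low[8]=?); scc=(scc[0]=?,scc[1]=?,scc[2]=?,scc[3]=?,scc[4]=?,scc[5]=?,scc[6]=?,scc[7]=?,scc[8]=?)
step 2: low=(low[0]=0,low[1]=5,low[2]=0,low[3]=4,low[4]=?,low[5]=6,low[6]=?,low[7]=0,low[8]=3); scc=(scc[0]=?,scc[1]=?,scc[2]=?,scc[3]=?,scc[4]=?,scc[5]=0,scc[6]=?,scc[7]=?,scc[8]=?)
step 3: low=(low[0]=0,low[1]=5,low[2]=0,low[3]=4,low[4]=?,low[5]=6,low[6]=?,low[7]=0,low[8]=3); scc=(scc[0]=?,scc[1]=1,scc[2]=?,scc[3]=?,scc[4]=?,scc[5]=0,scc[6]=?,scc[7]=?,scc[8]=?)
step 4: low=(low[0]=0,low[1]=5,low[2]=0,low[3]=4,low[4]=?,low[5]=6,low[6]=?,low[7]=0,low[8]=3); scc=(scc[0]=?,scc[1]=1,scc[2]=?,scc[3]=2,scc[4]=?,scc[5]=0,scc[6]=?,scc[7]=?,scc[8]=?)
step 5: low=(low[0]=0,low[1]=5,low[2]=0,low[3]=4,low[4]=?,low[5]=6,low[6]=?,low[7]=0,low[8]=3); scc=(scc[0]=?,scc[1]=1,scc[2]=?,scc[3]=2,scc[4]=?,scc[5]=0,scc[6]=?,scc[7]=?,scc[8]=3)
step 6: low=(low[0]=0,low[1]=5,low[2]=0,low[3]=4,low[4]=?,low[5]=6,low[6]=?,low[7]=0,low[8]=3); scc=(scc[0]=?,scc[1]=1,scc[2]=?,scc[3]=2,scc[4]=?,scc[5]=0,scc[6]=?,scc[7]=?,scc[8]=3)
step 7: low=(low[0]=0,low[1]=5,low[2]=0,low[3]=4,low[4]=?,low[5]=6,low[6]=?,low[7]=0,low[8]=3); scc=(scc[0]=4,scc[1]=1,scc[2]=4,scc[3]=2,scc[4]=?,scc[5]=0,scc[6]=?,scc[7]=4,scc[8]=3)
step 8: low=(low[0]=0,low[1]=5,low[2]=0,low[3]=4,low[4]=7,low[5]=6,low[6]=?,low[7]=0,low[8]=3); scc=(scc[0]=4,scc[1]=1,scc[2]=4,scc[3]=2,scc[4]=5,scc[5]=0,scc[6]=?,scc[7]=4,scc[8]=3)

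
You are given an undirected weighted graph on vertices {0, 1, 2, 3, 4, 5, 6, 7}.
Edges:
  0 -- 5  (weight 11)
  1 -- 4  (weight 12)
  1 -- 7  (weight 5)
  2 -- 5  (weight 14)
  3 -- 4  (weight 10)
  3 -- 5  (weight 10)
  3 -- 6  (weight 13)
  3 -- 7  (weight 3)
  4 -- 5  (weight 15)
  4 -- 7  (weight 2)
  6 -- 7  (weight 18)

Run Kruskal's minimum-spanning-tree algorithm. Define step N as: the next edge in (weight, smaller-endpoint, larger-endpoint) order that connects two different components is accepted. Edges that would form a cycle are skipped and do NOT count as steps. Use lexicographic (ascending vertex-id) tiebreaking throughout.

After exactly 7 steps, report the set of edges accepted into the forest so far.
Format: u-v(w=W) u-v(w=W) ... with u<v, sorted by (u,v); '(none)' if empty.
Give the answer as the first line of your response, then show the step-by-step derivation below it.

0-5(w=11) 1-7(w=5) 2-5(w=14) 3-5(w=10) 3-6(w=13) 3-7(w=3) 4-7(w=2)

step 1: add edge 4-7 (w=2); MST = {4-7(w=2)}
step 2: add edge 3-7 (w=3); MST = {3-7(w=3) 4-7(w=2)}
step 3: add edge 1-7 (w=5); MST = {1-7(w=5) 3-7(w=3) 4-7(w=2)}
step 4: add edge 3-5 (w=10); MST = {1-7(w=5) 3-5(w=10) 3-7(w=3) 4-7(w=2)}
step 5: add edge 0-5 (w=11); MST = {0-5(w=11) 1-7(w=5) 3-5(w=10) 3-7(w=3) 4-7(w=2)}
step 6: add edge 3-6 (w=13); MST = {0-5(w=11) 1-7(w=5) 3-5(w=10) 3-6(w=13) 3-7(w=3) 4-7(w=2)}
step 7: add edge 2-5 (w=14); MST = {0-5(w=11) 1-7(w=5) 2-5(w=14) 3-5(w=10) 3-6(w=13) 3-7(w=3) 4-7(w=2)}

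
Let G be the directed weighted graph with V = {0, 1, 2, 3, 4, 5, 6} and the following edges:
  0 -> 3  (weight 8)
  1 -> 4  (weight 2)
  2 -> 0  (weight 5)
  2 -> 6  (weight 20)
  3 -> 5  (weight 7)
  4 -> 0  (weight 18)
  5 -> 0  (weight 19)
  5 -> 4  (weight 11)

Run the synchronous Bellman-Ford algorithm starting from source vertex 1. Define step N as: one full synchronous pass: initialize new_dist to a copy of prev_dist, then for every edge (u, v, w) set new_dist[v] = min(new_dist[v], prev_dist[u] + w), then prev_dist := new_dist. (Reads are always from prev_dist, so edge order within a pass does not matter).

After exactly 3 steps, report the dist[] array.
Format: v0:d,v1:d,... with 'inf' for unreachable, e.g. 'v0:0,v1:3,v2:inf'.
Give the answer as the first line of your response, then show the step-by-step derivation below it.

v0:20,v1:0,v2:inf,v3:28,v4:2,v5:inf,v6:inf

step 1: dist = v0:inf,v1:0,v2:inf,v3:inf,v4:2,v5:inf,v6:inf
step 2: dist = v0:20,v1:0,v2:inf,v3:inf,v4:2,v5:inf,v6:inf
step 3: dist = v0:20,v1:0,v2:inf,v3:28,v4:2,v5:inf,v6:inf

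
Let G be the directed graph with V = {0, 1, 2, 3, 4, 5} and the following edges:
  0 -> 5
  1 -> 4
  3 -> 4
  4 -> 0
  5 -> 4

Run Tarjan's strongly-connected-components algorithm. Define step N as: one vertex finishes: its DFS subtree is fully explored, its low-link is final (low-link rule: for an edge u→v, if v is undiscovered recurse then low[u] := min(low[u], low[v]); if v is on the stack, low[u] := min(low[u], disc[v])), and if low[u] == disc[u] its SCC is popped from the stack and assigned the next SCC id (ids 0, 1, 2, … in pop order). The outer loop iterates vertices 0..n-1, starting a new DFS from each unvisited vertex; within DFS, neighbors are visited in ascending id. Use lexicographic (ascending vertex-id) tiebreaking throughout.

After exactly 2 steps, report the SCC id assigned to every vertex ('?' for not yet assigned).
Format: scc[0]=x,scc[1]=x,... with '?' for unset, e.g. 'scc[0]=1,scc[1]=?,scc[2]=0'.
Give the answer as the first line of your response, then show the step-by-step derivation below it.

scc[0]=?,scc[1]=?,scc[2]=?,scc[3]=?,scc[4]=?,scc[5]=?

step 1: low=(low[0]=0,low[1]=?,low[2]=?,low[3]=?,low[4]=0,low[5]=1); scc=(scc[0]=?,scc[1]=?,scc[2]=?,scc[3]=?,scc[4]=?,scc[5]=?)
step 2: low=(low[0]=0,low[1]=?,low[2]=?,low[3]=?,low[4]=0,low[5]=0); scc=(scc[0]=?,scc[1]=?,scc[2]=?,scc[3]=?,scc[4]=?,scc[5]=?)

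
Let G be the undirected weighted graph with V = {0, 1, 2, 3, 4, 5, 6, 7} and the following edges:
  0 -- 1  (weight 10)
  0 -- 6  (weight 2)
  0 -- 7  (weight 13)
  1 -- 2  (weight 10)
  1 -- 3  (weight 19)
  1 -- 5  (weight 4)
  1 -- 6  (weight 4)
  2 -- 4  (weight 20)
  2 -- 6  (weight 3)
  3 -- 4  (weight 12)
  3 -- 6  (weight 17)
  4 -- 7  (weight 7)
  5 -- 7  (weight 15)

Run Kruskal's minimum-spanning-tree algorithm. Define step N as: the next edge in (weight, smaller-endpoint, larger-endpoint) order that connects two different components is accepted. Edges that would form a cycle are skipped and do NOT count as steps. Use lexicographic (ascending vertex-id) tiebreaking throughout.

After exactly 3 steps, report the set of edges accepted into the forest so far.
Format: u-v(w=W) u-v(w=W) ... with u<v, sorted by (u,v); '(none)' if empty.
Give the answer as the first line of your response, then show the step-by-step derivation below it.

0-6(w=2) 1-5(w=4) 2-6(w=3)

step 1: add edge 0-6 (w=2); MST = {0-6(w=2)}
step 2: add edge 2-6 (w=3); MST = {0-6(w=2) 2-6(w=3)}
step 3: add edge 1-5 (w=4); MST = {0-6(w=2) 1-5(w=4) 2-6(w=3)}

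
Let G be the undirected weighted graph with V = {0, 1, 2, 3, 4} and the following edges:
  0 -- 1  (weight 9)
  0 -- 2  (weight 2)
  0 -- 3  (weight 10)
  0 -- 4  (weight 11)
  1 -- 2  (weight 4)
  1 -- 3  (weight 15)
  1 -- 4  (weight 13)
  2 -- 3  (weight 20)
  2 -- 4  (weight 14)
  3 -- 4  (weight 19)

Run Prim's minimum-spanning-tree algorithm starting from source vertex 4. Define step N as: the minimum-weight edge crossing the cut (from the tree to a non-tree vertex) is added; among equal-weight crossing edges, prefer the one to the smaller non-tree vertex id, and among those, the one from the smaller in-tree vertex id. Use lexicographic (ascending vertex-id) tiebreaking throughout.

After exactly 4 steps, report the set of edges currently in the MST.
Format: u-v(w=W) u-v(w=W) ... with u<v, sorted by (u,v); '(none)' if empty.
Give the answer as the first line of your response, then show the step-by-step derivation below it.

0-2(w=2) 0-3(w=10) 0-4(w=11) 1-2(w=4)

step 1: add edge 0-4 (w=11); MST = {0-4(w=11)}
step 2: add edge 0-2 (w=2); MST = {0-2(w=2) 0-4(w=11)}
step 3: add edge 1-2 (w=4); MST = {0-2(w=2) 0-4(w=11) 1-2(w=4)}
step 4: add edge 0-3 (w=10); MST = {0-2(w=2) 0-3(w=10) 0-4(w=11) 1-2(w=4)}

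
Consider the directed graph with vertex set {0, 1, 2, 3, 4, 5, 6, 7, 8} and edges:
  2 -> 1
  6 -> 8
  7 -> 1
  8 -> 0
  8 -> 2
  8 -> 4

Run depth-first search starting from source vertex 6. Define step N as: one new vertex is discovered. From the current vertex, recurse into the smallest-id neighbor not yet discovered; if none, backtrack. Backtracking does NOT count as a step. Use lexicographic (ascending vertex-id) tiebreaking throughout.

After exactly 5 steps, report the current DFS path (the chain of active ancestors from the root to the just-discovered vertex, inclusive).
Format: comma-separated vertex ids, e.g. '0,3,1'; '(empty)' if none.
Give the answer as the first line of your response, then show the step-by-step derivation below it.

6,8,2,1

step 1: discover 6; path=6; order=6
step 2: discover 8; path=6>8; order=6,8
step 3: discover 0; path=6>8>0; order=6,8,0
step 4: discover 2; path=6>8>2; order=6,8,0,2
step 5: discover 1; path=6>8>2>1; order=6,8,0,2,1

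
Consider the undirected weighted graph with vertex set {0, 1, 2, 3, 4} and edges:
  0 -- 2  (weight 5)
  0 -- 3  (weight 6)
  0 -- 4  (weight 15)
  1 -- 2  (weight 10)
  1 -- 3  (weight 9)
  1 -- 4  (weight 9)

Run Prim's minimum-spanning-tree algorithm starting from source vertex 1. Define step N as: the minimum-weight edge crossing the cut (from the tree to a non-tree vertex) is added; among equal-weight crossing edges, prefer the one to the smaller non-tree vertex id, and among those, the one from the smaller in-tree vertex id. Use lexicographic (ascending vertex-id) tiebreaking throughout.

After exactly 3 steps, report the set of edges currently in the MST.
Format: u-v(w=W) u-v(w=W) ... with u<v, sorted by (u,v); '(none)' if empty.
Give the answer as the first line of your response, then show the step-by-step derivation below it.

0-2(w=5) 0-3(w=6) 1-3(w=9)

step 1: add edge 1-3 (w=9); MST = {1-3(w=9)}
step 2: add edge 0-3 (w=6); MST = {0-3(w=6) 1-3(w=9)}
step 3: add edge 0-2 (w=5); MST = {0-2(w=5) 0-3(w=6) 1-3(w=9)}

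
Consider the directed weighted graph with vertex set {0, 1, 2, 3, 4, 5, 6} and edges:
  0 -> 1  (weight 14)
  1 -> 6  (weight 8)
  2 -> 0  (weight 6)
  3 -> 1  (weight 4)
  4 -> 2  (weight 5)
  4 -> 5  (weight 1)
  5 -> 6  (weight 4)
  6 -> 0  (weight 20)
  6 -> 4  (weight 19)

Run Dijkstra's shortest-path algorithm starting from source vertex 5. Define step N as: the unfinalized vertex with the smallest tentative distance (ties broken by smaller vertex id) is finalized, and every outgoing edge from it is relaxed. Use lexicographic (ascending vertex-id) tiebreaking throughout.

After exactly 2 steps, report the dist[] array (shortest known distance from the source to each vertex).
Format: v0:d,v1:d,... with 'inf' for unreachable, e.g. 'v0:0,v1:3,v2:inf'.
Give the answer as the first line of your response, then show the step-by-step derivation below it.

v0:24,v1:inf,v2:inf,v3:inf,v4:23,v5:0,v6:4

step 1: dist = v0:inf,v1:inf,v2:inf,v3:inf,v4:inf,v5:0,v6:4
step 2: dist = v0:24,v1:inf,v2:inf,v3:inf,v4:23,v5:0,v6:4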